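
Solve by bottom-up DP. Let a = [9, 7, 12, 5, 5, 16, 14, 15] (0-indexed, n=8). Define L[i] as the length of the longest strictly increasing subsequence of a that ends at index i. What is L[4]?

1

   i    0    1    2    3    4    5    6    7
a[i]    9    7   12    5    5   16   14   15
L[i]    1    1    2    1    1    3    3    4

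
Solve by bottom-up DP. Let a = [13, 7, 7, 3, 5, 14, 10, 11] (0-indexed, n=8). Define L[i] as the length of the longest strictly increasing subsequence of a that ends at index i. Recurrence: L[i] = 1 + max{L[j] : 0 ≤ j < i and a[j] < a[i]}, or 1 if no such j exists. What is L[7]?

4

   i    0    1    2    3    4    5    6    7
a[i]   13    7    7    3    5   14   10   11
L[i]    1    1    1    1    2    3    3    4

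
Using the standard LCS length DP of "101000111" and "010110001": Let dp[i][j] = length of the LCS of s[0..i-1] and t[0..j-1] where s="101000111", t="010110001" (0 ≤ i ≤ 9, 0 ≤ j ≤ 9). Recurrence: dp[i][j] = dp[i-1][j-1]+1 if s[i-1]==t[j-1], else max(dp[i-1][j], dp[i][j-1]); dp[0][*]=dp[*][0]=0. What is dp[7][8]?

   ''  0  1  0  1  1  0  0  0  1
''  0  0  0  0  0  0  0  0  0  0
 1  0  0  1  1  1  1  1  1  1  1
 0  0  1  1  2  2  2  2  2  2  2
 1  0  1  2  2  3  3  3  3  3  3
 0  0  1  2  3  3  3  4  4  4  4
 0  0  1  2  3  3  3  4  5  5  5
 0  0  1  2  3  3  3  4  5  6  6
 1  0  1  2  3  4  4  4  5  6  7
 1  0  1  2  3  4  5  5  5  6  7
 1  0  1  2  3  4  5  5  5  6  7

6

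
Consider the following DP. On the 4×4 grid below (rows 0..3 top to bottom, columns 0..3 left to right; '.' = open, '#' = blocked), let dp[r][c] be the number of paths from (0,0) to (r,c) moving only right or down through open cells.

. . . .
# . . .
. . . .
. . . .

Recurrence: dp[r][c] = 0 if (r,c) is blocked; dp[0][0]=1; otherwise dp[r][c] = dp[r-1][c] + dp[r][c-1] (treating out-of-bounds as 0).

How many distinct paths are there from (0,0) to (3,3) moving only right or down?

r\c   0   1   2   3
  0   1   1   1   1
  1   0   1   2   3
  2   0   1   3   6
  3   0   1   4  10

10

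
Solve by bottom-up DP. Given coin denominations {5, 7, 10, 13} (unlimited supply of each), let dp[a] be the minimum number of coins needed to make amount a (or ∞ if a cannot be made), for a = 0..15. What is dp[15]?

 a  0  1  2  3  4  5  6  7  8  9 10 11 12 13 14 15
dp  0  -  -  -  -  1  -  1  -  -  1  -  2  1  2  2
(- denotes ∞ / unreachable)

2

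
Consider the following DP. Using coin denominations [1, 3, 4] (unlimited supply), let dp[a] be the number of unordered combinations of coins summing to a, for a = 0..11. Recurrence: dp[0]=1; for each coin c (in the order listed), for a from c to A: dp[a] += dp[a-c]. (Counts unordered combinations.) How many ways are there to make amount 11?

9

after  coin     0     1     2     3     4     5     6     7     8     9    10    11
          1     1     1     1     1     1     1     1     1     1     1     1     1
          3     1     1     1     2     2     2     3     3     3     4     4     4
          4     1     1     1     2     3     3     4     5     6     7     8     9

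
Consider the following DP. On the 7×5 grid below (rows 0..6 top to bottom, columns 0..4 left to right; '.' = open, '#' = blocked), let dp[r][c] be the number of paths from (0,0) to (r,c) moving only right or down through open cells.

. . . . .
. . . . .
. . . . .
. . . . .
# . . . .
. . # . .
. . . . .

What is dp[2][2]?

r\c   0   1   2   3   4
  0   1   1   1   1   1
  1   1   2   3   4   5
  2   1   3   6  10  15
  3   1   4  10  20  35
  4   0   4  14  34  69
  5   0   4   0  34 103
  6   0   4   4  38 141

6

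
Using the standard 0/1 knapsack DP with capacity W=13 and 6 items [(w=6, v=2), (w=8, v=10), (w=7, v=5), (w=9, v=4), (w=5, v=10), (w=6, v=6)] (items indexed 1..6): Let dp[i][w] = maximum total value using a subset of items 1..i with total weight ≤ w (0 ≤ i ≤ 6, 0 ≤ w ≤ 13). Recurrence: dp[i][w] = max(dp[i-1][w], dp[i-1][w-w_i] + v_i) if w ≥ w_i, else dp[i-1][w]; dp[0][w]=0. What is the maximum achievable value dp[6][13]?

20

i\w   0   1   2   3   4   5   6   7   8   9  10  11  12  13
  0   0   0   0   0   0   0   0   0   0   0   0   0   0   0
  1   0   0   0   0   0   0   2   2   2   2   2   2   2   2
  2   0   0   0   0   0   0   2   2  10  10  10  10  10  10
  3   0   0   0   0   0   0   2   5  10  10  10  10  10  10
  4   0   0   0   0   0   0   2   5  10  10  10  10  10  10
  5   0   0   0   0   0  10  10  10  10  10  10  12  15  20
  6   0   0   0   0   0  10  10  10  10  10  10  16  16  20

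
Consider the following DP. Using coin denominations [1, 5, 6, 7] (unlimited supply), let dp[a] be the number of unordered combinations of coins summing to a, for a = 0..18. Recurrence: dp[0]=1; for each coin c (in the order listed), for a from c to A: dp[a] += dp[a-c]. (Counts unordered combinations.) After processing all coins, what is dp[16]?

after  coin     0     1     2     3     4     5     6     7     8     9    10    11    12    13    14    15    16    17    18
          1     1     1     1     1     1     1     1     1     1     1     1     1     1     1     1     1     1     1     1
          5     1     1     1     1     1     2     2     2     2     2     3     3     3     3     3     4     4     4     4
          6     1     1     1     1     1     2     3     3     3     3     4     5     6     6     6     7     8     9    10
          7     1     1     1     1     1     2     3     4     4     4     5     6     8     9    10    11    12    14    16

12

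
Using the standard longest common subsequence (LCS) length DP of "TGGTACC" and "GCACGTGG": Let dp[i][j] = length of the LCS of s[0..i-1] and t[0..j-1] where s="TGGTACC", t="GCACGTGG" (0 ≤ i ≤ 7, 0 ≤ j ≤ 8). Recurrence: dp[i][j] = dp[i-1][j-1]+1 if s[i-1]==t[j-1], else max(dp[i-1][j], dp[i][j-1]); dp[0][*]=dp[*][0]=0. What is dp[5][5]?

2

   ''  G  C  A  C  G  T  G  G
''  0  0  0  0  0  0  0  0  0
 T  0  0  0  0  0  0  1  1  1
 G  0  1  1  1  1  1  1  2  2
 G  0  1  1  1  1  2  2  2  3
 T  0  1  1  1  1  2  3  3  3
 A  0  1  1  2  2  2  3  3  3
 C  0  1  2  2  3  3  3  3  3
 C  0  1  2  2  3  3  3  3  3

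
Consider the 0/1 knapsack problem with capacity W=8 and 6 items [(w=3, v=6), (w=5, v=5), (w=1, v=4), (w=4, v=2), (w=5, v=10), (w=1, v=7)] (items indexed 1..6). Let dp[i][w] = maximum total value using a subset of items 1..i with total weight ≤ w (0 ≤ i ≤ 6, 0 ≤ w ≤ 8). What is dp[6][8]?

21

i\w   0   1   2   3   4   5   6   7   8
  0   0   0   0   0   0   0   0   0   0
  1   0   0   0   6   6   6   6   6   6
  2   0   0   0   6   6   6   6   6  11
  3   0   4   4   6  10  10  10  10  11
  4   0   4   4   6  10  10  10  10  12
  5   0   4   4   6  10  10  14  14  16
  6   0   7  11  11  13  17  17  21  21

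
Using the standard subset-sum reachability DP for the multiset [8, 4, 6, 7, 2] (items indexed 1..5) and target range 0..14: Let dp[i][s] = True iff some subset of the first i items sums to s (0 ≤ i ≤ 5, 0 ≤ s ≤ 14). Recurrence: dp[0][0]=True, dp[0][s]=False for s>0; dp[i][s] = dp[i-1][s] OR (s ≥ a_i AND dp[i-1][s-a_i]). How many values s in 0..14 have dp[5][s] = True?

i\s   0   1   2   3   4   5   6   7   8   9  10  11  12  13  14
  0   T   F   F   F   F   F   F   F   F   F   F   F   F   F   F
  1   T   F   F   F   F   F   F   F   T   F   F   F   F   F   F
  2   T   F   F   F   T   F   F   F   T   F   F   F   T   F   F
  3   T   F   F   F   T   F   T   F   T   F   T   F   T   F   T
  4   T   F   F   F   T   F   T   T   T   F   T   T   T   T   T
  5   T   F   T   F   T   F   T   T   T   T   T   T   T   T   T

12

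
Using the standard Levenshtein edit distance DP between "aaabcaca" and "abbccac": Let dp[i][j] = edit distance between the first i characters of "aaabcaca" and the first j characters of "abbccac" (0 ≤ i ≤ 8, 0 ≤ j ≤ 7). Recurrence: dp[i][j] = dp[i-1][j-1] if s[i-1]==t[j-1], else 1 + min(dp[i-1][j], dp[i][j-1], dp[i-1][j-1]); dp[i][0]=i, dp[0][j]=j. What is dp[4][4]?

   ''  a  b  b  c  c  a  c
''  0  1  2  3  4  5  6  7
 a  1  0  1  2  3  4  5  6
 a  2  1  1  2  3  4  4  5
 a  3  2  2  2  3  4  4  5
 b  4  3  2  2  3  4  5  5
 c  5  4  3  3  2  3  4  5
 a  6  5  4  4  3  3  3  4
 c  7  6  5  5  4  3  4  3
 a  8  7  6  6  5  4  3  4

3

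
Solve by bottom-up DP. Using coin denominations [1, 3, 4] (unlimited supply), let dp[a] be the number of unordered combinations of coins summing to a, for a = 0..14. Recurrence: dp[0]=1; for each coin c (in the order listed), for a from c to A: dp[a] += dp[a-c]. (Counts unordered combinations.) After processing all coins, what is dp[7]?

after  coin     0     1     2     3     4     5     6     7     8     9    10    11    12    13    14
          1     1     1     1     1     1     1     1     1     1     1     1     1     1     1     1
          3     1     1     1     2     2     2     3     3     3     4     4     4     5     5     5
          4     1     1     1     2     3     3     4     5     6     7     8     9    11    12    13

5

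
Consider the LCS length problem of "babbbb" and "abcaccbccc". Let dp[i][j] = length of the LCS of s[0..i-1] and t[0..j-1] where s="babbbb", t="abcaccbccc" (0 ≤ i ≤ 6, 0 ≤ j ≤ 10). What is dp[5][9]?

3

   ''  a  b  c  a  c  c  b  c  c  c
''  0  0  0  0  0  0  0  0  0  0  0
 b  0  0  1  1  1  1  1  1  1  1  1
 a  0  1  1  1  2  2  2  2  2  2  2
 b  0  1  2  2  2  2  2  3  3  3  3
 b  0  1  2  2  2  2  2  3  3  3  3
 b  0  1  2  2  2  2  2  3  3  3  3
 b  0  1  2  2  2  2  2  3  3  3  3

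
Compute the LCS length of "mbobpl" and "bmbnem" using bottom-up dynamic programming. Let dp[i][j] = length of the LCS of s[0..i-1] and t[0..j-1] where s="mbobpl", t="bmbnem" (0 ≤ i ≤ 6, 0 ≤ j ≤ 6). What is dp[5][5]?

2

   ''  b  m  b  n  e  m
''  0  0  0  0  0  0  0
 m  0  0  1  1  1  1  1
 b  0  1  1  2  2  2  2
 o  0  1  1  2  2  2  2
 b  0  1  1  2  2  2  2
 p  0  1  1  2  2  2  2
 l  0  1  1  2  2  2  2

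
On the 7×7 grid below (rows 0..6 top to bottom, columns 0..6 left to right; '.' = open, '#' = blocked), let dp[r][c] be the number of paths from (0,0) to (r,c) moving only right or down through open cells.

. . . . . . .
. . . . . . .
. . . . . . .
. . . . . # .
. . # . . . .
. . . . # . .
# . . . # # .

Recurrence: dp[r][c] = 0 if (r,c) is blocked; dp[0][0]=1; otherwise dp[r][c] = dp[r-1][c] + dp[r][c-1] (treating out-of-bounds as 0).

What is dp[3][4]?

35

r\c   0   1   2   3   4   5   6
  0   1   1   1   1   1   1   1
  1   1   2   3   4   5   6   7
  2   1   3   6  10  15  21  28
  3   1   4  10  20  35   0  28
  4   1   5   0  20  55  55  83
  5   1   6   6  26   0  55 138
  6   0   6  12  38   0   0 138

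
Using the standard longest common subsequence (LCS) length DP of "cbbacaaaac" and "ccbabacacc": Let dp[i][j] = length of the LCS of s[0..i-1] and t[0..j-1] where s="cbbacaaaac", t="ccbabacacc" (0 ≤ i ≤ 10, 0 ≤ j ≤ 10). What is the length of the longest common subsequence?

7

   ''  c  c  b  a  b  a  c  a  c  c
''  0  0  0  0  0  0  0  0  0  0  0
 c  0  1  1  1  1  1  1  1  1  1  1
 b  0  1  1  2  2  2  2  2  2  2  2
 b  0  1  1  2  2  3  3  3  3  3  3
 a  0  1  1  2  3  3  4  4  4  4  4
 c  0  1  2  2  3  3  4  5  5  5  5
 a  0  1  2  2  3  3  4  5  6  6  6
 a  0  1  2  2  3  3  4  5  6  6  6
 a  0  1  2  2  3  3  4  5  6  6  6
 a  0  1  2  2  3  3  4  5  6  6  6
 c  0  1  2  2  3  3  4  5  6  7  7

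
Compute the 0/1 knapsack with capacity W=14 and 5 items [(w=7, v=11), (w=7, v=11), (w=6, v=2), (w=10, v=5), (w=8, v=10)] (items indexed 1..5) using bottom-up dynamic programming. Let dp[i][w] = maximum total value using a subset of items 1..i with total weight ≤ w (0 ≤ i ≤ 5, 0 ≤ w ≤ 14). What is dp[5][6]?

i\w   0   1   2   3   4   5   6   7   8   9  10  11  12  13  14
  0   0   0   0   0   0   0   0   0   0   0   0   0   0   0   0
  1   0   0   0   0   0   0   0  11  11  11  11  11  11  11  11
  2   0   0   0   0   0   0   0  11  11  11  11  11  11  11  22
  3   0   0   0   0   0   0   2  11  11  11  11  11  11  13  22
  4   0   0   0   0   0   0   2  11  11  11  11  11  11  13  22
  5   0   0   0   0   0   0   2  11  11  11  11  11  11  13  22

2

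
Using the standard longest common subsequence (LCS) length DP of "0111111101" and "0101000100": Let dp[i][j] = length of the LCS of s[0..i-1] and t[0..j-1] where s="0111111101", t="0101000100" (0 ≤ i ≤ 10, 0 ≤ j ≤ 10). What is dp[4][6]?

3

   ''  0  1  0  1  0  0  0  1  0  0
''  0  0  0  0  0  0  0  0  0  0  0
 0  0  1  1  1  1  1  1  1  1  1  1
 1  0  1  2  2  2  2  2  2  2  2  2
 1  0  1  2  2  3  3  3  3  3  3  3
 1  0  1  2  2  3  3  3  3  4  4  4
 1  0  1  2  2  3  3  3  3  4  4  4
 1  0  1  2  2  3  3  3  3  4  4  4
 1  0  1  2  2  3  3  3  3  4  4  4
 1  0  1  2  2  3  3  3  3  4  4  4
 0  0  1  2  3  3  4  4  4  4  5  5
 1  0  1  2  3  4  4  4  4  5  5  5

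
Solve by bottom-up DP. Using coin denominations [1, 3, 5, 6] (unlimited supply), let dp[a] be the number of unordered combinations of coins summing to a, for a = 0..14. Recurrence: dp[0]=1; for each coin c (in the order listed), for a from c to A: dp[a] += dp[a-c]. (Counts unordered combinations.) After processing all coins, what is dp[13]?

15

after  coin     0     1     2     3     4     5     6     7     8     9    10    11    12    13    14
          1     1     1     1     1     1     1     1     1     1     1     1     1     1     1     1
          3     1     1     1     2     2     2     3     3     3     4     4     4     5     5     5
          5     1     1     1     2     2     3     4     4     5     6     7     8     9    10    11
          6     1     1     1     2     2     3     5     5     6     8     9    11    14    15    17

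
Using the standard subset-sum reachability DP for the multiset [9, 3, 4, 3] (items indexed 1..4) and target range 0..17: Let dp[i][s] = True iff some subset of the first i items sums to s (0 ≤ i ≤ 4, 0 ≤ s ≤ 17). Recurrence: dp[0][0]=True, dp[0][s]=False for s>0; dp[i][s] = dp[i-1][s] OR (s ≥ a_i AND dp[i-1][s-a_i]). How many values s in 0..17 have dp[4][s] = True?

11

i\s   0   1   2   3   4   5   6   7   8   9  10  11  12  13  14  15  16  17
  0   T   F   F   F   F   F   F   F   F   F   F   F   F   F   F   F   F   F
  1   T   F   F   F   F   F   F   F   F   T   F   F   F   F   F   F   F   F
  2   T   F   F   T   F   F   F   F   F   T   F   F   T   F   F   F   F   F
  3   T   F   F   T   T   F   F   T   F   T   F   F   T   T   F   F   T   F
  4   T   F   F   T   T   F   T   T   F   T   T   F   T   T   F   T   T   F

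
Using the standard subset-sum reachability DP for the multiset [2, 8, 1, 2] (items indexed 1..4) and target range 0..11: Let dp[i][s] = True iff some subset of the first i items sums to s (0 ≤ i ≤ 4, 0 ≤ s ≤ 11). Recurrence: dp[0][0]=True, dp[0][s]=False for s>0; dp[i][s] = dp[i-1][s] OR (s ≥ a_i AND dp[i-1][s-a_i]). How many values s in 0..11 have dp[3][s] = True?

i\s   0   1   2   3   4   5   6   7   8   9  10  11
  0   T   F   F   F   F   F   F   F   F   F   F   F
  1   T   F   T   F   F   F   F   F   F   F   F   F
  2   T   F   T   F   F   F   F   F   T   F   T   F
  3   T   T   T   T   F   F   F   F   T   T   T   T
  4   T   T   T   T   T   T   F   F   T   T   T   T

8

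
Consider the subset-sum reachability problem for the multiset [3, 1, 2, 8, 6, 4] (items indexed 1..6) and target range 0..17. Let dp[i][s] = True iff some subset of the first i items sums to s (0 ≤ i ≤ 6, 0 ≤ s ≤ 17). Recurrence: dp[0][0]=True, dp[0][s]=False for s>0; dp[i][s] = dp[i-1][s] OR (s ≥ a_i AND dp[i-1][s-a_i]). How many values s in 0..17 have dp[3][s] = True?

7

i\s   0   1   2   3   4   5   6   7   8   9  10  11  12  13  14  15  16  17
  0   T   F   F   F   F   F   F   F   F   F   F   F   F   F   F   F   F   F
  1   T   F   F   T   F   F   F   F   F   F   F   F   F   F   F   F   F   F
  2   T   T   F   T   T   F   F   F   F   F   F   F   F   F   F   F   F   F
  3   T   T   T   T   T   T   T   F   F   F   F   F   F   F   F   F   F   F
  4   T   T   T   T   T   T   T   F   T   T   T   T   T   T   T   F   F   F
  5   T   T   T   T   T   T   T   T   T   T   T   T   T   T   T   T   T   T
  6   T   T   T   T   T   T   T   T   T   T   T   T   T   T   T   T   T   T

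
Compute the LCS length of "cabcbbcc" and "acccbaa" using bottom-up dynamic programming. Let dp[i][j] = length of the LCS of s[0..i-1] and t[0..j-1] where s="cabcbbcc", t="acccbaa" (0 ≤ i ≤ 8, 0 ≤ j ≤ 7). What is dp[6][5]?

   ''  a  c  c  c  b  a  a
''  0  0  0  0  0  0  0  0
 c  0  0  1  1  1  1  1  1
 a  0  1  1  1  1  1  2  2
 b  0  1  1  1  1  2  2  2
 c  0  1  2  2  2  2  2  2
 b  0  1  2  2  2  3  3  3
 b  0  1  2  2  2  3  3  3
 c  0  1  2  3  3  3  3  3
 c  0  1  2  3  4  4  4  4

3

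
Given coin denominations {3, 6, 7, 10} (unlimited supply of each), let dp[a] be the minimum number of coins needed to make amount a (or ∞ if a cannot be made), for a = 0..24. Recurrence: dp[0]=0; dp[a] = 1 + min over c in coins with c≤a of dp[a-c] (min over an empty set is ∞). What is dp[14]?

 a  0  1  2  3  4  5  6  7  8  9 10 11 12 13 14 15 16 17 18 19 20 21 22 23 24
dp  0  -  -  1  -  -  1  1  -  2  1  -  2  2  2  3  2  2  3  3  2  3  3  3  3
(- denotes ∞ / unreachable)

2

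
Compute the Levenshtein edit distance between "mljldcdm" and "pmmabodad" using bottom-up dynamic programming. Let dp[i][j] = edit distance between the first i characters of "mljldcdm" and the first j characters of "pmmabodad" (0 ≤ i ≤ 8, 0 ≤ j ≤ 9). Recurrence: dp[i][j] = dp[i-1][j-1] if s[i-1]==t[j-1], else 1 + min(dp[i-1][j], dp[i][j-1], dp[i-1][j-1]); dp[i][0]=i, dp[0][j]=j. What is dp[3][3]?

3

   ''  p  m  m  a  b  o  d  a  d
''  0  1  2  3  4  5  6  7  8  9
 m  1  1  1  2  3  4  5  6  7  8
 l  2  2  2  2  3  4  5  6  7  8
 j  3  3  3  3  3  4  5  6  7  8
 l  4  4  4  4  4  4  5  6  7  8
 d  5  5  5  5  5  5  5  5  6  7
 c  6  6  6  6  6  6  6  6  6  7
 d  7  7  7  7  7  7  7  6  7  6
 m  8  8  7  7  8  8  8  7  7  7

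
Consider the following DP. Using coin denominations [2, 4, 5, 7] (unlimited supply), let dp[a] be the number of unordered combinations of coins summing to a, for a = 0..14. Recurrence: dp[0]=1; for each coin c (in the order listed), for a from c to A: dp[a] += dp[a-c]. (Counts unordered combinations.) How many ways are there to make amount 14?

8

after  coin     0     1     2     3     4     5     6     7     8     9    10    11    12    13    14
          2     1     0     1     0     1     0     1     0     1     0     1     0     1     0     1
          4     1     0     1     0     2     0     2     0     3     0     3     0     4     0     4
          5     1     0     1     0     2     1     2     1     3     2     4     2     5     3     6
          7     1     0     1     0     2     1     2     2     3     3     4     4     6     5     8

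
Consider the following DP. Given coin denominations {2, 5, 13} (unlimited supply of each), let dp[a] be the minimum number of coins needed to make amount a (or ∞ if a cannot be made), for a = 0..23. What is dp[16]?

5

 a  0  1  2  3  4  5  6  7  8  9 10 11 12 13 14 15 16 17 18 19 20 21 22 23
dp  0  -  1  -  2  1  3  2  4  3  2  4  3  1  4  2  5  3  2  4  3  5  4  3
(- denotes ∞ / unreachable)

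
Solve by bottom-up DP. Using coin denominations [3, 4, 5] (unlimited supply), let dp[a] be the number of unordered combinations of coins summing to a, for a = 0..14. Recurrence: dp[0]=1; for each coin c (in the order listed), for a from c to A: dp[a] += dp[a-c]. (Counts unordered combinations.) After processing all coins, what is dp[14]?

after  coin     0     1     2     3     4     5     6     7     8     9    10    11    12    13    14
          3     1     0     0     1     0     0     1     0     0     1     0     0     1     0     0
          4     1     0     0     1     1     0     1     1     1     1     1     1     2     1     1
          5     1     0     0     1     1     1     1     1     2     2     2     2     3     3     3

3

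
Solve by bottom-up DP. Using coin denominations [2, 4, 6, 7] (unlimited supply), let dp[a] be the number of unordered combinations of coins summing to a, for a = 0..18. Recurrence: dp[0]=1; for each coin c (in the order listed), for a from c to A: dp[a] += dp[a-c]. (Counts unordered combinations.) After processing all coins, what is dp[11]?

after  coin     0     1     2     3     4     5     6     7     8     9    10    11    12    13    14    15    16    17    18
          2     1     0     1     0     1     0     1     0     1     0     1     0     1     0     1     0     1     0     1
          4     1     0     1     0     2     0     2     0     3     0     3     0     4     0     4     0     5     0     5
          6     1     0     1     0     2     0     3     0     4     0     5     0     7     0     8     0    10     0    12
          7     1     0     1     0     2     0     3     1     4     1     5     2     7     3     9     4    11     5    14

2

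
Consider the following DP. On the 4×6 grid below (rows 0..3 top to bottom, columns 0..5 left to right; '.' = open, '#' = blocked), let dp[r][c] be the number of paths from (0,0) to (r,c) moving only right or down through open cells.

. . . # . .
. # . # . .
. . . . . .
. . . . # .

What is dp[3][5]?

2

r\c   0   1   2   3   4   5
  0   1   1   1   0   0   0
  1   1   0   1   0   0   0
  2   1   1   2   2   2   2
  3   1   2   4   6   0   2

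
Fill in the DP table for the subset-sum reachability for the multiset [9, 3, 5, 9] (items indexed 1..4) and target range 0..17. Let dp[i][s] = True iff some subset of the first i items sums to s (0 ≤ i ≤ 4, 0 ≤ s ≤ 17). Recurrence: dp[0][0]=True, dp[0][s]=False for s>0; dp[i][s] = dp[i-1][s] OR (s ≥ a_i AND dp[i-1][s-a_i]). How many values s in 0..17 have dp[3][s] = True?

8

i\s   0   1   2   3   4   5   6   7   8   9  10  11  12  13  14  15  16  17
  0   T   F   F   F   F   F   F   F   F   F   F   F   F   F   F   F   F   F
  1   T   F   F   F   F   F   F   F   F   T   F   F   F   F   F   F   F   F
  2   T   F   F   T   F   F   F   F   F   T   F   F   T   F   F   F   F   F
  3   T   F   F   T   F   T   F   F   T   T   F   F   T   F   T   F   F   T
  4   T   F   F   T   F   T   F   F   T   T   F   F   T   F   T   F   F   T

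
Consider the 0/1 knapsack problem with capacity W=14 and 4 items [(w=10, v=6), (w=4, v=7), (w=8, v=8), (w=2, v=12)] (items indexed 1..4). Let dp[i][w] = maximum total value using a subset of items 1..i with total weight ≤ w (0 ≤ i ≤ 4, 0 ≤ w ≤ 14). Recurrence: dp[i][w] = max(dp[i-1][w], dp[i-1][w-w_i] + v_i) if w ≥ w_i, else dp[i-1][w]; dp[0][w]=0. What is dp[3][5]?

i\w   0   1   2   3   4   5   6   7   8   9  10  11  12  13  14
  0   0   0   0   0   0   0   0   0   0   0   0   0   0   0   0
  1   0   0   0   0   0   0   0   0   0   0   6   6   6   6   6
  2   0   0   0   0   7   7   7   7   7   7   7   7   7   7  13
  3   0   0   0   0   7   7   7   7   8   8   8   8  15  15  15
  4   0   0  12  12  12  12  19  19  19  19  20  20  20  20  27

7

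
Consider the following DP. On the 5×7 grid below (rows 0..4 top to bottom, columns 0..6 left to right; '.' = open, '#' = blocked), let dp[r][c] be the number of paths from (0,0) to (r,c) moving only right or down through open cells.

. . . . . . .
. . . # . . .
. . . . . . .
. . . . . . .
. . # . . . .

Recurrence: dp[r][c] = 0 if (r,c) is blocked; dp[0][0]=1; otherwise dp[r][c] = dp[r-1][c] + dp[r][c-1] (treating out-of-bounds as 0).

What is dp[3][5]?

32

r\c   0   1   2   3   4   5   6
  0   1   1   1   1   1   1   1
  1   1   2   3   0   1   2   3
  2   1   3   6   6   7   9  12
  3   1   4  10  16  23  32  44
  4   1   5   0  16  39  71 115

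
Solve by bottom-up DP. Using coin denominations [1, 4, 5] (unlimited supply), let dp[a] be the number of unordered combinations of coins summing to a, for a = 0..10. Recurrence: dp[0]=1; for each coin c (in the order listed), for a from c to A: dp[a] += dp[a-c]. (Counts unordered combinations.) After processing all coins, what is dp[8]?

after  coin     0     1     2     3     4     5     6     7     8     9    10
          1     1     1     1     1     1     1     1     1     1     1     1
          4     1     1     1     1     2     2     2     2     3     3     3
          5     1     1     1     1     2     3     3     3     4     5     6

4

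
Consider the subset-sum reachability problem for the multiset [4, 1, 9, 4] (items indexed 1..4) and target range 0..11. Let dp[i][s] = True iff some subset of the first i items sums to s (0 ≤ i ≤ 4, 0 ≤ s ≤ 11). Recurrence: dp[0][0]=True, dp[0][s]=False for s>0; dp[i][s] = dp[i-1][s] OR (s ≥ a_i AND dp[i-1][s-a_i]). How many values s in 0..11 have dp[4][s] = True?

i\s   0   1   2   3   4   5   6   7   8   9  10  11
  0   T   F   F   F   F   F   F   F   F   F   F   F
  1   T   F   F   F   T   F   F   F   F   F   F   F
  2   T   T   F   F   T   T   F   F   F   F   F   F
  3   T   T   F   F   T   T   F   F   F   T   T   F
  4   T   T   F   F   T   T   F   F   T   T   T   F

7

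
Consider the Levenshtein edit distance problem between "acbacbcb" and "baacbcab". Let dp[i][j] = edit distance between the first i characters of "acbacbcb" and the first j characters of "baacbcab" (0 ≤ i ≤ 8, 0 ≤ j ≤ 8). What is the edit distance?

   ''  b  a  a  c  b  c  a  b
''  0  1  2  3  4  5  6  7  8
 a  1  1  1  2  3  4  5  6  7
 c  2  2  2  2  2  3  4  5  6
 b  3  2  3  3  3  2  3  4  5
 a  4  3  2  3  4  3  3  3  4
 c  5  4  3  3  3  4  3  4  4
 b  6  5  4  4  4  3  4  4  4
 c  7  6  5  5  4  4  3  4  5
 b  8  7  6  6  5  4  4  4  4

4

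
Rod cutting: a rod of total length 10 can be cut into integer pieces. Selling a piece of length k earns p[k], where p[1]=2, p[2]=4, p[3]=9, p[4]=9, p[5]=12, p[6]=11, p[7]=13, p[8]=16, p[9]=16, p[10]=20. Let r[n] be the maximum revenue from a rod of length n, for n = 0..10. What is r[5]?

   n    0    1    2    3    4    5    6    7    8    9   10
r[n]    0    2    4    9   11   13   18   20   22   27   29

13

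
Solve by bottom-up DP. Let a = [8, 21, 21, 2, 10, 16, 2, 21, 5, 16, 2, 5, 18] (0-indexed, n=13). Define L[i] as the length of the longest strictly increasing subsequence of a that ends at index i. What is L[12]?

   i    0    1    2    3    4    5    6    7    8    9   10   11   12
a[i]    8   21   21    2   10   16    2   21    5   16    2    5   18
L[i]    1    2    2    1    2    3    1    4    2    3    1    2    4

4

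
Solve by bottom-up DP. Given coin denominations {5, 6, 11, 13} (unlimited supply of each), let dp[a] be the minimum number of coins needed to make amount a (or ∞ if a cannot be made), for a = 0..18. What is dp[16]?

 a  0  1  2  3  4  5  6  7  8  9 10 11 12 13 14 15 16 17 18
dp  0  -  -  -  -  1  1  -  -  -  2  1  2  1  -  3  2  2  2
(- denotes ∞ / unreachable)

2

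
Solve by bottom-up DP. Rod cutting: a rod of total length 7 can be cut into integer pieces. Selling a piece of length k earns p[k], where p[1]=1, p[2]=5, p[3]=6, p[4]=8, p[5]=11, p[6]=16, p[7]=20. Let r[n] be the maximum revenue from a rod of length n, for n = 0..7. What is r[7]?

   n    0    1    2    3    4    5    6    7
r[n]    0    1    5    6   10   11   16   20

20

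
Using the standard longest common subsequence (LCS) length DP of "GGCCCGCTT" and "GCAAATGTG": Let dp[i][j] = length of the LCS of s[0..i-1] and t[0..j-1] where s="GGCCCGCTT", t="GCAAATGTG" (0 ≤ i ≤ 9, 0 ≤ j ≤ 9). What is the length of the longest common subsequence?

   ''  G  C  A  A  A  T  G  T  G
''  0  0  0  0  0  0  0  0  0  0
 G  0  1  1  1  1  1  1  1  1  1
 G  0  1  1  1  1  1  1  2  2  2
 C  0  1  2  2  2  2  2  2  2  2
 C  0  1  2  2  2  2  2  2  2  2
 C  0  1  2  2  2  2  2  2  2  2
 G  0  1  2  2  2  2  2  3  3  3
 C  0  1  2  2  2  2  2  3  3  3
 T  0  1  2  2  2  2  3  3  4  4
 T  0  1  2  2  2  2  3  3  4  4

4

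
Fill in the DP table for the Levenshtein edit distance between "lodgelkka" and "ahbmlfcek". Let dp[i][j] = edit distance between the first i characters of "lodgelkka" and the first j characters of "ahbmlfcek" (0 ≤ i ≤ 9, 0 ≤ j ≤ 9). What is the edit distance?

9

   ''  a  h  b  m  l  f  c  e  k
''  0  1  2  3  4  5  6  7  8  9
 l  1  1  2  3  4  4  5  6  7  8
 o  2  2  2  3  4  5  5  6  7  8
 d  3  3  3  3  4  5  6  6  7  8
 g  4  4  4  4  4  5  6  7  7  8
 e  5  5  5  5  5  5  6  7  7  8
 l  6  6  6  6  6  5  6  7  8  8
 k  7  7  7  7  7  6  6  7  8  8
 k  8  8  8  8  8  7  7  7  8  8
 a  9  8  9  9  9  8  8  8  8  9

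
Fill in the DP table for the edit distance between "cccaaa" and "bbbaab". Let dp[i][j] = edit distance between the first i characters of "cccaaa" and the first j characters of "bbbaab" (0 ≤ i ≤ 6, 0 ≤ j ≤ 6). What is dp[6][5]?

4

   ''  b  b  b  a  a  b
''  0  1  2  3  4  5  6
 c  1  1  2  3  4  5  6
 c  2  2  2  3  4  5  6
 c  3  3  3  3  4  5  6
 a  4  4  4  4  3  4  5
 a  5  5  5  5  4  3  4
 a  6  6  6  6  5  4  4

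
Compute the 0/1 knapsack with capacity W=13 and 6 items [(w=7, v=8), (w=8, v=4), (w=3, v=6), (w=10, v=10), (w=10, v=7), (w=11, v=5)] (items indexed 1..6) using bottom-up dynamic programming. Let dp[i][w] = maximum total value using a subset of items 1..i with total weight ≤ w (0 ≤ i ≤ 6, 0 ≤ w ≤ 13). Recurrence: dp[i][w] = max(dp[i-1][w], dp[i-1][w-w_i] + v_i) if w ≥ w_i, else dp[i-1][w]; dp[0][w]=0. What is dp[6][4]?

i\w   0   1   2   3   4   5   6   7   8   9  10  11  12  13
  0   0   0   0   0   0   0   0   0   0   0   0   0   0   0
  1   0   0   0   0   0   0   0   8   8   8   8   8   8   8
  2   0   0   0   0   0   0   0   8   8   8   8   8   8   8
  3   0   0   0   6   6   6   6   8   8   8  14  14  14  14
  4   0   0   0   6   6   6   6   8   8   8  14  14  14  16
  5   0   0   0   6   6   6   6   8   8   8  14  14  14  16
  6   0   0   0   6   6   6   6   8   8   8  14  14  14  16

6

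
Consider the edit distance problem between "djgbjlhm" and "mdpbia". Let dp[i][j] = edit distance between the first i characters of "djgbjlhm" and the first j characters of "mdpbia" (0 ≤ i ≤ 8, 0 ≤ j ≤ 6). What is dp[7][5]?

   ''  m  d  p  b  i  a
''  0  1  2  3  4  5  6
 d  1  1  1  2  3  4  5
 j  2  2  2  2  3  4  5
 g  3  3  3  3  3  4  5
 b  4  4  4  4  3  4  5
 j  5  5  5  5  4  4  5
 l  6  6  6  6  5  5  5
 h  7  7  7  7  6  6  6
 m  8  7  8  8  7  7  7

6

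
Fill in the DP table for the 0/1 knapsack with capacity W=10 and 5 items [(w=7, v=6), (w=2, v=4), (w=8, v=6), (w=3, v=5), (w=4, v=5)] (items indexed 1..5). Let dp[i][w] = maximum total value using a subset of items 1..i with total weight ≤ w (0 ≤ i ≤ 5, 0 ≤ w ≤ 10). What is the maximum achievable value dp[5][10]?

14

i\w   0   1   2   3   4   5   6   7   8   9  10
  0   0   0   0   0   0   0   0   0   0   0   0
  1   0   0   0   0   0   0   0   6   6   6   6
  2   0   0   4   4   4   4   4   6   6  10  10
  3   0   0   4   4   4   4   4   6   6  10  10
  4   0   0   4   5   5   9   9   9   9  10  11
  5   0   0   4   5   5   9   9  10  10  14  14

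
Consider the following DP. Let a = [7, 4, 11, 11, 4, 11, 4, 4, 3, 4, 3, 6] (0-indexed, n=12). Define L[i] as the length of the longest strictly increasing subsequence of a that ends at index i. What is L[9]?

2

   i    0    1    2    3    4    5    6    7    8    9   10   11
a[i]    7    4   11   11    4   11    4    4    3    4    3    6
L[i]    1    1    2    2    1    2    1    1    1    2    1    3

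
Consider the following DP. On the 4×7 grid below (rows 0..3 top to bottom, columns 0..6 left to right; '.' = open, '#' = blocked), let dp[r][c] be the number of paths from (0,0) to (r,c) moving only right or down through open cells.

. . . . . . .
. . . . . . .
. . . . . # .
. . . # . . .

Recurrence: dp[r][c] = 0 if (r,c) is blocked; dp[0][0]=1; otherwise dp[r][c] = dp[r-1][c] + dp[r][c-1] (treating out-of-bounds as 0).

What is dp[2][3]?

r\c   0   1   2   3   4   5   6
  0   1   1   1   1   1   1   1
  1   1   2   3   4   5   6   7
  2   1   3   6  10  15   0   7
  3   1   4  10   0  15  15  22

10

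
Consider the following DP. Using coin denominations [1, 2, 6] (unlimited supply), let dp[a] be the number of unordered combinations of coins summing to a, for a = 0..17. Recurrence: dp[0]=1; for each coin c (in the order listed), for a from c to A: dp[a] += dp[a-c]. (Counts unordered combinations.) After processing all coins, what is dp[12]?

12

after  coin     0     1     2     3     4     5     6     7     8     9    10    11    12    13    14    15    16    17
          1     1     1     1     1     1     1     1     1     1     1     1     1     1     1     1     1     1     1
          2     1     1     2     2     3     3     4     4     5     5     6     6     7     7     8     8     9     9
          6     1     1     2     2     3     3     5     5     7     7     9     9    12    12    15    15    18    18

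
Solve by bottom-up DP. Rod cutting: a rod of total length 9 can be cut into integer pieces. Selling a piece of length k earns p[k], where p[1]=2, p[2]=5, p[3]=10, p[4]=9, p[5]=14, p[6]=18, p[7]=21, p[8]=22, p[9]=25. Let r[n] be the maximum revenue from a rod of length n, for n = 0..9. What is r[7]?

22

   n    0    1    2    3    4    5    6    7    8    9
r[n]    0    2    5   10   12   15   20   22   25   30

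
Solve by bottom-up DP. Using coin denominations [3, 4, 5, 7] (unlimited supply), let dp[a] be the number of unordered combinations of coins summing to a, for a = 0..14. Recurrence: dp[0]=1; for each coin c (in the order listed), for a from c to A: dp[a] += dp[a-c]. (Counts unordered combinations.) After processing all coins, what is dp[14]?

after  coin     0     1     2     3     4     5     6     7     8     9    10    11    12    13    14
          3     1     0     0     1     0     0     1     0     0     1     0     0     1     0     0
          4     1     0     0     1     1     0     1     1     1     1     1     1     2     1     1
          5     1     0     0     1     1     1     1     1     2     2     2     2     3     3     3
          7     1     0     0     1     1     1     1     2     2     2     3     3     4     4     5

5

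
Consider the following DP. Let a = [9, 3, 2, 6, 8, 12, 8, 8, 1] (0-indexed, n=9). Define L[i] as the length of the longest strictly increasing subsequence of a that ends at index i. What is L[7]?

   i    0    1    2    3    4    5    6    7    8
a[i]    9    3    2    6    8   12    8    8    1
L[i]    1    1    1    2    3    4    3    3    1

3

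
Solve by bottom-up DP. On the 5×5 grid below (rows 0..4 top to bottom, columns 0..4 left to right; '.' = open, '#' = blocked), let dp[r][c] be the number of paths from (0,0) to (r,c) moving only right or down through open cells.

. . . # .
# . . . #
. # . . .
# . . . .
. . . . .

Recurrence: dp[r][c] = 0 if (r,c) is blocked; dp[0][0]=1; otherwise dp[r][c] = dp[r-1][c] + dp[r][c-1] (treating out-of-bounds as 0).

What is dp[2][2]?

r\c   0   1   2   3   4
  0   1   1   1   0   0
  1   0   1   2   2   0
  2   0   0   2   4   4
  3   0   0   2   6  10
  4   0   0   2   8  18

2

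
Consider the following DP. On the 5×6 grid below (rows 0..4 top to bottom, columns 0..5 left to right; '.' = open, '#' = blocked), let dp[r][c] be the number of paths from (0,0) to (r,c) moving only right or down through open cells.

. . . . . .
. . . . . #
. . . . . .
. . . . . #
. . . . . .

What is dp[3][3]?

r\c   0   1   2   3   4   5
  0   1   1   1   1   1   1
  1   1   2   3   4   5   0
  2   1   3   6  10  15  15
  3   1   4  10  20  35   0
  4   1   5  15  35  70  70

20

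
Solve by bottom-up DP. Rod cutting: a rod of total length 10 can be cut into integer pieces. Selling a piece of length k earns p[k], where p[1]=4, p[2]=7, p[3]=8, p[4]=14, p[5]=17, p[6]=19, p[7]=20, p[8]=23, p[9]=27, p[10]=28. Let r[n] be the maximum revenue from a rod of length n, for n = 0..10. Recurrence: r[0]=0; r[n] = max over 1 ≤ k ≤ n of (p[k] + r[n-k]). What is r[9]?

   n    0    1    2    3    4    5    6    7    8    9   10
r[n]    0    4    8   12   16   20   24   28   32   36   40

36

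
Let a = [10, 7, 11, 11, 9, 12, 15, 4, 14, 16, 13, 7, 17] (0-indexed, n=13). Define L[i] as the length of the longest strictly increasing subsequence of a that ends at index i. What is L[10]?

4

   i    0    1    2    3    4    5    6    7    8    9   10   11   12
a[i]   10    7   11   11    9   12   15    4   14   16   13    7   17
L[i]    1    1    2    2    2    3    4    1    4    5    4    2    6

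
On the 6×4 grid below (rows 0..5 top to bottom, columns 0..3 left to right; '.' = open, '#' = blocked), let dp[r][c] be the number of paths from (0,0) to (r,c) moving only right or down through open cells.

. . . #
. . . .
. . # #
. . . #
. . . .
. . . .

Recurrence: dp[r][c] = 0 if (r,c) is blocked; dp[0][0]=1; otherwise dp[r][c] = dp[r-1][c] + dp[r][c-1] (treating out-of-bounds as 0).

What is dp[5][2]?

r\c   0   1   2   3
  0   1   1   1   0
  1   1   2   3   3
  2   1   3   0   0
  3   1   4   4   0
  4   1   5   9   9
  5   1   6  15  24

15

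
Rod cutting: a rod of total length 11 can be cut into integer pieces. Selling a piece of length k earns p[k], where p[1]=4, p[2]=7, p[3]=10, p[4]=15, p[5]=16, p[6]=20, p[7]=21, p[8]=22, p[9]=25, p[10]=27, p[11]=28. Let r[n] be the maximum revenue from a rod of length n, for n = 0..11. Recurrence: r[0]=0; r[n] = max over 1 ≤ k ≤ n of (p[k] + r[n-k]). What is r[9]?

36

   n    0    1    2    3    4    5    6    7    8    9   10   11
r[n]    0    4    8   12   16   20   24   28   32   36   40   44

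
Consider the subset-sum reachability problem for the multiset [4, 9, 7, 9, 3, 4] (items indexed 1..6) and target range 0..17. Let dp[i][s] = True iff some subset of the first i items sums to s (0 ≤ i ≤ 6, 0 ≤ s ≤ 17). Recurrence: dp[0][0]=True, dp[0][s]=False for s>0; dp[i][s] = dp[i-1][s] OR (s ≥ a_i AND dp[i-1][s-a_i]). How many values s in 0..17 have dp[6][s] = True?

14

i\s   0   1   2   3   4   5   6   7   8   9  10  11  12  13  14  15  16  17
  0   T   F   F   F   F   F   F   F   F   F   F   F   F   F   F   F   F   F
  1   T   F   F   F   T   F   F   F   F   F   F   F   F   F   F   F   F   F
  2   T   F   F   F   T   F   F   F   F   T   F   F   F   T   F   F   F   F
  3   T   F   F   F   T   F   F   T   F   T   F   T   F   T   F   F   T   F
  4   T   F   F   F   T   F   F   T   F   T   F   T   F   T   F   F   T   F
  5   T   F   F   T   T   F   F   T   F   T   T   T   T   T   T   F   T   F
  6   T   F   F   T   T   F   F   T   T   T   T   T   T   T   T   T   T   T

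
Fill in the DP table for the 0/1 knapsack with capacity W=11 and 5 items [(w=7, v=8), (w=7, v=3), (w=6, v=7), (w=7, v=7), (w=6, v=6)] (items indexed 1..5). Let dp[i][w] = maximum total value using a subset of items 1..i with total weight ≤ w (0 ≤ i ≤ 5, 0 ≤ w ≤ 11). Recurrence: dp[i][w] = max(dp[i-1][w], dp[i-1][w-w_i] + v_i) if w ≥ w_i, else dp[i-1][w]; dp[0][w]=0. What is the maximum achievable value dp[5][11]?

i\w   0   1   2   3   4   5   6   7   8   9  10  11
  0   0   0   0   0   0   0   0   0   0   0   0   0
  1   0   0   0   0   0   0   0   8   8   8   8   8
  2   0   0   0   0   0   0   0   8   8   8   8   8
  3   0   0   0   0   0   0   7   8   8   8   8   8
  4   0   0   0   0   0   0   7   8   8   8   8   8
  5   0   0   0   0   0   0   7   8   8   8   8   8

8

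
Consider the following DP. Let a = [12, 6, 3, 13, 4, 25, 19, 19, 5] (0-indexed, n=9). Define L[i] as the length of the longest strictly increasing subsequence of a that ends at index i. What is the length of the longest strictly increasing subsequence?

   i    0    1    2    3    4    5    6    7    8
a[i]   12    6    3   13    4   25   19   19    5
L[i]    1    1    1    2    2    3    3    3    3

3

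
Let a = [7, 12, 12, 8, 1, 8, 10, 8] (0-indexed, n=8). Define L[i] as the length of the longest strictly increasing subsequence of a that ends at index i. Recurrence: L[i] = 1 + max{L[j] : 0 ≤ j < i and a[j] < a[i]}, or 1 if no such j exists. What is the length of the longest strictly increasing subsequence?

3

   i    0    1    2    3    4    5    6    7
a[i]    7   12   12    8    1    8   10    8
L[i]    1    2    2    2    1    2    3    2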